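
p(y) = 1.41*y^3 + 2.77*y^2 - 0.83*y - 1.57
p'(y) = 4.23*y^2 + 5.54*y - 0.83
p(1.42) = 6.87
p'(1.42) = 15.57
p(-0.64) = -0.27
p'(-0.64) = -2.64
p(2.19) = 24.71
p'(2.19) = 31.59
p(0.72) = -0.21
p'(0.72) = 5.35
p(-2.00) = -0.11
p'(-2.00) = 5.01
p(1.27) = 4.73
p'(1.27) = 13.03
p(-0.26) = -1.19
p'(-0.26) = -1.98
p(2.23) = 25.99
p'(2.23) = 32.56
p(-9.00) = -797.62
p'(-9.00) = 291.94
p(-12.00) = -2029.21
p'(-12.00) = 541.81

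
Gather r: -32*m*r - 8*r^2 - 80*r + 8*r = -8*r^2 + r*(-32*m - 72)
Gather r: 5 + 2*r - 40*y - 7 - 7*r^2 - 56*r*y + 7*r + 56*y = -7*r^2 + r*(9 - 56*y) + 16*y - 2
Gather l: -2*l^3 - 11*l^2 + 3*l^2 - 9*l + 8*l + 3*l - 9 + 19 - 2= -2*l^3 - 8*l^2 + 2*l + 8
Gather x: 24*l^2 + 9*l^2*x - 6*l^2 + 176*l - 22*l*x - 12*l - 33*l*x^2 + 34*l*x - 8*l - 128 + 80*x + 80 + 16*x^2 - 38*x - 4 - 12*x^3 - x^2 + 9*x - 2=18*l^2 + 156*l - 12*x^3 + x^2*(15 - 33*l) + x*(9*l^2 + 12*l + 51) - 54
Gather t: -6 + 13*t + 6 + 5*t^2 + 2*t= 5*t^2 + 15*t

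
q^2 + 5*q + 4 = (q + 1)*(q + 4)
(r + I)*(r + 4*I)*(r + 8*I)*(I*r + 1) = I*r^4 - 12*r^3 - 31*I*r^2 - 12*r - 32*I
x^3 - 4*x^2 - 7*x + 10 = (x - 5)*(x - 1)*(x + 2)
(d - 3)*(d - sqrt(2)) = d^2 - 3*d - sqrt(2)*d + 3*sqrt(2)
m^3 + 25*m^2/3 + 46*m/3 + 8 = (m + 1)*(m + 4/3)*(m + 6)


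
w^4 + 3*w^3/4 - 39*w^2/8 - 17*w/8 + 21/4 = (w - 7/4)*(w - 1)*(w + 3/2)*(w + 2)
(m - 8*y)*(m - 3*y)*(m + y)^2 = m^4 - 9*m^3*y + 3*m^2*y^2 + 37*m*y^3 + 24*y^4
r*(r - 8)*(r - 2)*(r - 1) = r^4 - 11*r^3 + 26*r^2 - 16*r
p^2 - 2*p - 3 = (p - 3)*(p + 1)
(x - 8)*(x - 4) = x^2 - 12*x + 32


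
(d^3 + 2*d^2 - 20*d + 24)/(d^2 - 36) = (d^2 - 4*d + 4)/(d - 6)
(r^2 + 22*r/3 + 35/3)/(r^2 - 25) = (r + 7/3)/(r - 5)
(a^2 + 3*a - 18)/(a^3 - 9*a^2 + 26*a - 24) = (a + 6)/(a^2 - 6*a + 8)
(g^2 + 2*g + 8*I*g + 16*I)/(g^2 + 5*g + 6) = (g + 8*I)/(g + 3)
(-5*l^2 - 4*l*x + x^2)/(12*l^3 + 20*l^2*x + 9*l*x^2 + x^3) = (-5*l + x)/(12*l^2 + 8*l*x + x^2)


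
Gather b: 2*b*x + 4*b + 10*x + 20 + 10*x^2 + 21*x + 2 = b*(2*x + 4) + 10*x^2 + 31*x + 22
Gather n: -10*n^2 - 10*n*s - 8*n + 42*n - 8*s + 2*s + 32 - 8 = -10*n^2 + n*(34 - 10*s) - 6*s + 24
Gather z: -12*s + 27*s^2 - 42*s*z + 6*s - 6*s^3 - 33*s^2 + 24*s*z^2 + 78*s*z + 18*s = -6*s^3 - 6*s^2 + 24*s*z^2 + 36*s*z + 12*s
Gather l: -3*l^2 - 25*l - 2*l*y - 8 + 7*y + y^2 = -3*l^2 + l*(-2*y - 25) + y^2 + 7*y - 8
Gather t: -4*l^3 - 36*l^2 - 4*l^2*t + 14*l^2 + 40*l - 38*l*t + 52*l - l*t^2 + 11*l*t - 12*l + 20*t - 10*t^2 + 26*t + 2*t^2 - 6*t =-4*l^3 - 22*l^2 + 80*l + t^2*(-l - 8) + t*(-4*l^2 - 27*l + 40)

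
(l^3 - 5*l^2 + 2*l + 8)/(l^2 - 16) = (l^2 - l - 2)/(l + 4)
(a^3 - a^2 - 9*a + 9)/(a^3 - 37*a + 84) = (a^2 + 2*a - 3)/(a^2 + 3*a - 28)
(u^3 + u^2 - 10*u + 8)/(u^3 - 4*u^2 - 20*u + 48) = (u - 1)/(u - 6)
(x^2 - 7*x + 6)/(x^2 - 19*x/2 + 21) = 2*(x - 1)/(2*x - 7)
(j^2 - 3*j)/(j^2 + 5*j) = (j - 3)/(j + 5)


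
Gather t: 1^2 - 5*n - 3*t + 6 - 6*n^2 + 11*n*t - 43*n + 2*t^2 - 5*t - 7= -6*n^2 - 48*n + 2*t^2 + t*(11*n - 8)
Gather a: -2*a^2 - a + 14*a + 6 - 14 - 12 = -2*a^2 + 13*a - 20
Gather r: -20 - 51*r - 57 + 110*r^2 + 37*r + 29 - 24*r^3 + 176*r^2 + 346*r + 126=-24*r^3 + 286*r^2 + 332*r + 78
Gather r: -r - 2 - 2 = -r - 4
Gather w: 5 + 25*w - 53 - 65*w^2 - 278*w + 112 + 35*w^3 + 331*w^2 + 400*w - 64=35*w^3 + 266*w^2 + 147*w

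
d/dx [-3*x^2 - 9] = -6*x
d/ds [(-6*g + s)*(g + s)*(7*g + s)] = -41*g^2 + 4*g*s + 3*s^2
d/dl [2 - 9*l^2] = -18*l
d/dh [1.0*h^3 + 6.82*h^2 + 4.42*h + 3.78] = 3.0*h^2 + 13.64*h + 4.42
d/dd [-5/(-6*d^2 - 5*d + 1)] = 5*(-12*d - 5)/(6*d^2 + 5*d - 1)^2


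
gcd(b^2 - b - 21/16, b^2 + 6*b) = 1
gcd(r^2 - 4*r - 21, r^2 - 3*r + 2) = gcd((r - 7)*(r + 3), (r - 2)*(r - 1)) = 1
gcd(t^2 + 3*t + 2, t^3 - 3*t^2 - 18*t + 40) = 1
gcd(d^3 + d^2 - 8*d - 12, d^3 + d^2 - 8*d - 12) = d^3 + d^2 - 8*d - 12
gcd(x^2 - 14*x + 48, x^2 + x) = 1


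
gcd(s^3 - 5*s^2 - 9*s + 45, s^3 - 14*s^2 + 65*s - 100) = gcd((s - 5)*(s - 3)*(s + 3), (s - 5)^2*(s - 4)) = s - 5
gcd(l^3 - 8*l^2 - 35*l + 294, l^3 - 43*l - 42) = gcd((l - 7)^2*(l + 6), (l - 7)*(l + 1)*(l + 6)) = l^2 - l - 42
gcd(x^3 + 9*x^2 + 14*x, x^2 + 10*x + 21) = x + 7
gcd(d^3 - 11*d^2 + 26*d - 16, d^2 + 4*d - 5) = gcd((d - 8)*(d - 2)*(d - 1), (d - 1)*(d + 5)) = d - 1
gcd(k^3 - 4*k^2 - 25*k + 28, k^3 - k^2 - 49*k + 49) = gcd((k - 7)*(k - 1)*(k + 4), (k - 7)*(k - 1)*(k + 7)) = k^2 - 8*k + 7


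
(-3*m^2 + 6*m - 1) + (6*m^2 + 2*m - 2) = 3*m^2 + 8*m - 3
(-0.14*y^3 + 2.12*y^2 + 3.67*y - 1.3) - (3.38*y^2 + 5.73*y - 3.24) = -0.14*y^3 - 1.26*y^2 - 2.06*y + 1.94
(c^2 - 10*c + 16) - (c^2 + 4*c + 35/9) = 109/9 - 14*c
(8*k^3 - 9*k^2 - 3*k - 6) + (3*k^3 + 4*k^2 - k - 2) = 11*k^3 - 5*k^2 - 4*k - 8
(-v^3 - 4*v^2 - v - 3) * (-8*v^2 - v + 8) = 8*v^5 + 33*v^4 + 4*v^3 - 7*v^2 - 5*v - 24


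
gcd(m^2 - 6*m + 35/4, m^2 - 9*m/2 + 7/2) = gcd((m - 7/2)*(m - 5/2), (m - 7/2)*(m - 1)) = m - 7/2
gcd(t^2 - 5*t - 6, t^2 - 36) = t - 6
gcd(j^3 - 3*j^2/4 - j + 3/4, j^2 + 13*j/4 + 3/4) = 1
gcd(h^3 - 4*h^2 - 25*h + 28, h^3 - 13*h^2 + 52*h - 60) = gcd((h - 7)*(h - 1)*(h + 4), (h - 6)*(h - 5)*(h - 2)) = 1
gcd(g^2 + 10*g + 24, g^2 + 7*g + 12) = g + 4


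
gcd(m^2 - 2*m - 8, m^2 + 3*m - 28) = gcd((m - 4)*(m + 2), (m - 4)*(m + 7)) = m - 4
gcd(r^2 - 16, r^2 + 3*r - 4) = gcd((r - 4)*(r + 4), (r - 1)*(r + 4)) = r + 4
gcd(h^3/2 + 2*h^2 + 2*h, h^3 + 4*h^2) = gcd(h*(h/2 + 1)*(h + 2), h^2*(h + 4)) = h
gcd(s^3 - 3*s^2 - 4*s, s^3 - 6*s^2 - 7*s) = s^2 + s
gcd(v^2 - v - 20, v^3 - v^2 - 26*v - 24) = v + 4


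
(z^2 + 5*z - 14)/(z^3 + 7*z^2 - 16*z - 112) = (z - 2)/(z^2 - 16)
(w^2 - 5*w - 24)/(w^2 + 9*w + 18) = (w - 8)/(w + 6)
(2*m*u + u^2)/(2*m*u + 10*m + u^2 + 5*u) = u/(u + 5)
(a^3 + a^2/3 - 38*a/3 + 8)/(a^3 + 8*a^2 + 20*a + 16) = (a^2 - 11*a/3 + 2)/(a^2 + 4*a + 4)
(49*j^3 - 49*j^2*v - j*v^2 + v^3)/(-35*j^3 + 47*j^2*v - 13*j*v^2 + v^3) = (7*j + v)/(-5*j + v)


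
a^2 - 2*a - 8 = (a - 4)*(a + 2)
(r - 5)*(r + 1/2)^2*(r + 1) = r^4 - 3*r^3 - 35*r^2/4 - 6*r - 5/4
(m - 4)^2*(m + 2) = m^3 - 6*m^2 + 32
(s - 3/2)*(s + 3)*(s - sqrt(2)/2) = s^3 - sqrt(2)*s^2/2 + 3*s^2/2 - 9*s/2 - 3*sqrt(2)*s/4 + 9*sqrt(2)/4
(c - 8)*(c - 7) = c^2 - 15*c + 56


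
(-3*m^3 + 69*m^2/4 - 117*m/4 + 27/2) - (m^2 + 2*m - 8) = -3*m^3 + 65*m^2/4 - 125*m/4 + 43/2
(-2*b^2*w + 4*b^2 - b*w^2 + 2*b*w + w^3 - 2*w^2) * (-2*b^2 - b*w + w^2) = 4*b^4*w - 8*b^4 + 4*b^3*w^2 - 8*b^3*w - 3*b^2*w^3 + 6*b^2*w^2 - 2*b*w^4 + 4*b*w^3 + w^5 - 2*w^4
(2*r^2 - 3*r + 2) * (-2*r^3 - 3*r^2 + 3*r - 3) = -4*r^5 + 11*r^3 - 21*r^2 + 15*r - 6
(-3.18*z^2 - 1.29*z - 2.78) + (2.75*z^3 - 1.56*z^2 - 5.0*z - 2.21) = 2.75*z^3 - 4.74*z^2 - 6.29*z - 4.99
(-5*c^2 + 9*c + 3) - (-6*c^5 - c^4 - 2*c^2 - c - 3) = 6*c^5 + c^4 - 3*c^2 + 10*c + 6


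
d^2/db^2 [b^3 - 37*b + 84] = 6*b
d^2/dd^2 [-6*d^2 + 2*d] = -12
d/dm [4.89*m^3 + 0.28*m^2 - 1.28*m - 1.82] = 14.67*m^2 + 0.56*m - 1.28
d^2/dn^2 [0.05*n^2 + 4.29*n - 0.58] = 0.100000000000000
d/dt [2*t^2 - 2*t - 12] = 4*t - 2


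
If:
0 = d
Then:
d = 0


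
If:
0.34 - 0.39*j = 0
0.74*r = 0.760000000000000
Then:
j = 0.87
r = 1.03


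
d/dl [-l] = -1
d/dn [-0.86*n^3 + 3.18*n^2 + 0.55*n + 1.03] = -2.58*n^2 + 6.36*n + 0.55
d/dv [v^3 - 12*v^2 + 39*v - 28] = 3*v^2 - 24*v + 39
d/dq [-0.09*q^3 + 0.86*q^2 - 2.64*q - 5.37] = -0.27*q^2 + 1.72*q - 2.64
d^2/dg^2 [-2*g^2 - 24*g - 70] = -4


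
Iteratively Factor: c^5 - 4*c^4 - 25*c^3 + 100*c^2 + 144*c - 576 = (c - 4)*(c^4 - 25*c^2 + 144) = (c - 4)*(c - 3)*(c^3 + 3*c^2 - 16*c - 48) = (c - 4)^2*(c - 3)*(c^2 + 7*c + 12) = (c - 4)^2*(c - 3)*(c + 3)*(c + 4)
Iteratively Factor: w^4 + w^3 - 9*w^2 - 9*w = (w + 1)*(w^3 - 9*w) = (w - 3)*(w + 1)*(w^2 + 3*w) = w*(w - 3)*(w + 1)*(w + 3)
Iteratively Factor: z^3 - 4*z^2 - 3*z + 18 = (z - 3)*(z^2 - z - 6) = (z - 3)*(z + 2)*(z - 3)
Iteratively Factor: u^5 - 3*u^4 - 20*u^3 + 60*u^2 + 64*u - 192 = (u - 3)*(u^4 - 20*u^2 + 64) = (u - 3)*(u + 2)*(u^3 - 2*u^2 - 16*u + 32) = (u - 3)*(u - 2)*(u + 2)*(u^2 - 16) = (u - 3)*(u - 2)*(u + 2)*(u + 4)*(u - 4)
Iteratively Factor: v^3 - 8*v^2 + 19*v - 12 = (v - 3)*(v^2 - 5*v + 4) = (v - 3)*(v - 1)*(v - 4)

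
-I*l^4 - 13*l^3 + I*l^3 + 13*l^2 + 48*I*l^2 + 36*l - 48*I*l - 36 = (l - 6*I)^2*(l - I)*(-I*l + I)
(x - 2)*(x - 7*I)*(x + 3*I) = x^3 - 2*x^2 - 4*I*x^2 + 21*x + 8*I*x - 42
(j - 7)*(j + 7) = j^2 - 49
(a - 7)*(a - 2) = a^2 - 9*a + 14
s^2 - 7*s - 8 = (s - 8)*(s + 1)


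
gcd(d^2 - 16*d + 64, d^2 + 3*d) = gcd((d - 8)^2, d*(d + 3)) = 1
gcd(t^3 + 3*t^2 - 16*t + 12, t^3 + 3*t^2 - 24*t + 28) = t - 2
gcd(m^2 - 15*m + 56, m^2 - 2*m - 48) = m - 8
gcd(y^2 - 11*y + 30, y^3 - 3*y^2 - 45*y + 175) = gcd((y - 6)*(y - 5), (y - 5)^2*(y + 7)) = y - 5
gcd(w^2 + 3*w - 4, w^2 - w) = w - 1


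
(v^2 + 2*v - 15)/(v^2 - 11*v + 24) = (v + 5)/(v - 8)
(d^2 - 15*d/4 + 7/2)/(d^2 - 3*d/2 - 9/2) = (-4*d^2 + 15*d - 14)/(2*(-2*d^2 + 3*d + 9))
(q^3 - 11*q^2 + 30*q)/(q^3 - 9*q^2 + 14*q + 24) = q*(q - 5)/(q^2 - 3*q - 4)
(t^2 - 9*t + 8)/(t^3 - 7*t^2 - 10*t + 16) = 1/(t + 2)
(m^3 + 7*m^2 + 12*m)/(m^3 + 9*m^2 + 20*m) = (m + 3)/(m + 5)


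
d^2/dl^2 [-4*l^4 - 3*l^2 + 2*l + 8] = -48*l^2 - 6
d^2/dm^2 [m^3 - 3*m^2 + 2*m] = 6*m - 6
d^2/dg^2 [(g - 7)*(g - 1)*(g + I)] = 6*g - 16 + 2*I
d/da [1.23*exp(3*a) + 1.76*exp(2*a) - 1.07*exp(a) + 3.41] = (3.69*exp(2*a) + 3.52*exp(a) - 1.07)*exp(a)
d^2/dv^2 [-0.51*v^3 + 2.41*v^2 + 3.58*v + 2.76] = 4.82 - 3.06*v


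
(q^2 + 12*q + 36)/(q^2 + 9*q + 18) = (q + 6)/(q + 3)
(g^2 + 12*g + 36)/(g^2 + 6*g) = (g + 6)/g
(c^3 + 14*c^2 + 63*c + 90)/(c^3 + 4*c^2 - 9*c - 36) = (c^2 + 11*c + 30)/(c^2 + c - 12)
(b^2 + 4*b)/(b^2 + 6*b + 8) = b/(b + 2)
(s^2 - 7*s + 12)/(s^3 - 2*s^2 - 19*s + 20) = (s^2 - 7*s + 12)/(s^3 - 2*s^2 - 19*s + 20)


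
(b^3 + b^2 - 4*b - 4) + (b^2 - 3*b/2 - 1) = b^3 + 2*b^2 - 11*b/2 - 5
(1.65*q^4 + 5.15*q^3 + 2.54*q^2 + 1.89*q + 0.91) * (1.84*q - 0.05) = 3.036*q^5 + 9.3935*q^4 + 4.4161*q^3 + 3.3506*q^2 + 1.5799*q - 0.0455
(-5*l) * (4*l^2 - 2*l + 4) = -20*l^3 + 10*l^2 - 20*l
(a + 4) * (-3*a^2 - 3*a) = -3*a^3 - 15*a^2 - 12*a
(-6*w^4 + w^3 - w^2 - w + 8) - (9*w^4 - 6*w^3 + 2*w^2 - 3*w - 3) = -15*w^4 + 7*w^3 - 3*w^2 + 2*w + 11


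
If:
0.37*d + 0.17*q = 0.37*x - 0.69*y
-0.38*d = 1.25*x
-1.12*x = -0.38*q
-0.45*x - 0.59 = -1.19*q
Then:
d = -0.63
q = 0.57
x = 0.19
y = 0.30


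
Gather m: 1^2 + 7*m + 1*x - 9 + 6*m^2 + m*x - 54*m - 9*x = 6*m^2 + m*(x - 47) - 8*x - 8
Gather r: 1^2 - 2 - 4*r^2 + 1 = -4*r^2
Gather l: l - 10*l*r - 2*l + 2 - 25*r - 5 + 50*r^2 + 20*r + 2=l*(-10*r - 1) + 50*r^2 - 5*r - 1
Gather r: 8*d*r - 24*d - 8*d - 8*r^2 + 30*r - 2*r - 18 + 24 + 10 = -32*d - 8*r^2 + r*(8*d + 28) + 16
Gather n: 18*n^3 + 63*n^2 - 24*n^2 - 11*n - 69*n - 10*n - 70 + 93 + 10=18*n^3 + 39*n^2 - 90*n + 33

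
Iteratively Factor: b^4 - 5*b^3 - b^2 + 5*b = (b - 1)*(b^3 - 4*b^2 - 5*b) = (b - 1)*(b + 1)*(b^2 - 5*b) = (b - 5)*(b - 1)*(b + 1)*(b)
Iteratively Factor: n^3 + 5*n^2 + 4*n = (n)*(n^2 + 5*n + 4) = n*(n + 4)*(n + 1)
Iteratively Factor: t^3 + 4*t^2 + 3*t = (t + 3)*(t^2 + t) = (t + 1)*(t + 3)*(t)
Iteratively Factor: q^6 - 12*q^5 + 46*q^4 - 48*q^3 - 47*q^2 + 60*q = (q - 3)*(q^5 - 9*q^4 + 19*q^3 + 9*q^2 - 20*q) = (q - 3)*(q + 1)*(q^4 - 10*q^3 + 29*q^2 - 20*q) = (q - 4)*(q - 3)*(q + 1)*(q^3 - 6*q^2 + 5*q) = q*(q - 4)*(q - 3)*(q + 1)*(q^2 - 6*q + 5) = q*(q - 4)*(q - 3)*(q - 1)*(q + 1)*(q - 5)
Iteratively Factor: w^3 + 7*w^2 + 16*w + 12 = (w + 3)*(w^2 + 4*w + 4) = (w + 2)*(w + 3)*(w + 2)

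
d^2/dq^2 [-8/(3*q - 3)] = -16/(3*(q - 1)^3)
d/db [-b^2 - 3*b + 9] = -2*b - 3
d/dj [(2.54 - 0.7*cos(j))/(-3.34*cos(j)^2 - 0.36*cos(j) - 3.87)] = (2.338*cos(j)^2 - 16.9672*cos(j) - 3.6234)*sin(j)/(11.1556*cos(j)^4 + 2.4048*cos(j)^3 + 25.9812*cos(j)^2 + 2.7864*cos(j) + 14.9769)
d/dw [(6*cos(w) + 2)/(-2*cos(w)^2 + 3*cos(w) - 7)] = 4*(-3*cos(w)^2 - 2*cos(w) + 12)*sin(w)/(3*cos(w) - cos(2*w) - 8)^2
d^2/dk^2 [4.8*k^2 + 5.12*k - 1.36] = 9.60000000000000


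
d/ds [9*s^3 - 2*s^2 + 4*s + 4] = 27*s^2 - 4*s + 4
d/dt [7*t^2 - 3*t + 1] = 14*t - 3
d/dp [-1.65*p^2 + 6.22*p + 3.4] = 6.22 - 3.3*p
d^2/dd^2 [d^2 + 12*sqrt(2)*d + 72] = 2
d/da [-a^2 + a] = 1 - 2*a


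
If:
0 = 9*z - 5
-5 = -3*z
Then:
No Solution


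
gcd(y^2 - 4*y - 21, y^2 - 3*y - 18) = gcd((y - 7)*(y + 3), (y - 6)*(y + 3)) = y + 3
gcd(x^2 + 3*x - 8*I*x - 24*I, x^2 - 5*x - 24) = x + 3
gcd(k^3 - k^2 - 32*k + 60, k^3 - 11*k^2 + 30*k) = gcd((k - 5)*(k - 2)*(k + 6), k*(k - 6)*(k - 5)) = k - 5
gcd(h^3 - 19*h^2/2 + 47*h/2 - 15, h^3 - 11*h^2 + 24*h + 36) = h - 6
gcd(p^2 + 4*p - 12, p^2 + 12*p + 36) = p + 6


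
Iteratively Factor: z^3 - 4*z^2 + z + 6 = (z - 2)*(z^2 - 2*z - 3) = (z - 3)*(z - 2)*(z + 1)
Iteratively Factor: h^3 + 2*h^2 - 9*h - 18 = (h + 3)*(h^2 - h - 6) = (h - 3)*(h + 3)*(h + 2)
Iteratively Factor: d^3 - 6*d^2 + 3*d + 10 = (d - 2)*(d^2 - 4*d - 5) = (d - 2)*(d + 1)*(d - 5)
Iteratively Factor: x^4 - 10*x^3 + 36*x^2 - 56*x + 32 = (x - 2)*(x^3 - 8*x^2 + 20*x - 16) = (x - 4)*(x - 2)*(x^2 - 4*x + 4) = (x - 4)*(x - 2)^2*(x - 2)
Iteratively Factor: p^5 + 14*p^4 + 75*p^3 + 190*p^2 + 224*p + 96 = (p + 1)*(p^4 + 13*p^3 + 62*p^2 + 128*p + 96) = (p + 1)*(p + 2)*(p^3 + 11*p^2 + 40*p + 48) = (p + 1)*(p + 2)*(p + 3)*(p^2 + 8*p + 16) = (p + 1)*(p + 2)*(p + 3)*(p + 4)*(p + 4)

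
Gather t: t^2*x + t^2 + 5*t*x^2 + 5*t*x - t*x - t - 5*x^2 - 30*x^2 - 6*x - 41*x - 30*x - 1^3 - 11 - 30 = t^2*(x + 1) + t*(5*x^2 + 4*x - 1) - 35*x^2 - 77*x - 42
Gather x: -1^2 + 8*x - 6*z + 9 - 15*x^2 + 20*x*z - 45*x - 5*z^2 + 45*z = -15*x^2 + x*(20*z - 37) - 5*z^2 + 39*z + 8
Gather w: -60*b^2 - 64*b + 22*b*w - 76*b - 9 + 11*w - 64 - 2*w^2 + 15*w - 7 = -60*b^2 - 140*b - 2*w^2 + w*(22*b + 26) - 80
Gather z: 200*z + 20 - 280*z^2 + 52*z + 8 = -280*z^2 + 252*z + 28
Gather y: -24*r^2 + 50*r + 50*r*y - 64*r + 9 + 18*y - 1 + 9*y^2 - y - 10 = -24*r^2 - 14*r + 9*y^2 + y*(50*r + 17) - 2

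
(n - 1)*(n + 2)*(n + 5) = n^3 + 6*n^2 + 3*n - 10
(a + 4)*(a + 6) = a^2 + 10*a + 24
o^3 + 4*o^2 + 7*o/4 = o*(o + 1/2)*(o + 7/2)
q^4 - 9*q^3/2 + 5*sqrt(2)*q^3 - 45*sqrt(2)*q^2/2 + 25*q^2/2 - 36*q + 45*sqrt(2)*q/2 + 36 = (q - 3)*(q - 3/2)*(q + sqrt(2))*(q + 4*sqrt(2))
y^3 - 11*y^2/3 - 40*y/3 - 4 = (y - 6)*(y + 1/3)*(y + 2)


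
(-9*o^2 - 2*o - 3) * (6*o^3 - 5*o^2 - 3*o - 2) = -54*o^5 + 33*o^4 + 19*o^3 + 39*o^2 + 13*o + 6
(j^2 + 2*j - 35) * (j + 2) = j^3 + 4*j^2 - 31*j - 70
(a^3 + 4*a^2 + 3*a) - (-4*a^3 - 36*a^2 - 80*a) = 5*a^3 + 40*a^2 + 83*a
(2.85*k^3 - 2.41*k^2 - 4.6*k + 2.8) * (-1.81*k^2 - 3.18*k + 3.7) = -5.1585*k^5 - 4.7009*k^4 + 26.5348*k^3 + 0.642999999999999*k^2 - 25.924*k + 10.36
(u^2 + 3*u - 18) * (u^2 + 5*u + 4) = u^4 + 8*u^3 + u^2 - 78*u - 72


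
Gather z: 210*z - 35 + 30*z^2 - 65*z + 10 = 30*z^2 + 145*z - 25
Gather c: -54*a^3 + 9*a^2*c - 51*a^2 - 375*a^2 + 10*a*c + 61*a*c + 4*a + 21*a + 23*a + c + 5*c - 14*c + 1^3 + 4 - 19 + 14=-54*a^3 - 426*a^2 + 48*a + c*(9*a^2 + 71*a - 8)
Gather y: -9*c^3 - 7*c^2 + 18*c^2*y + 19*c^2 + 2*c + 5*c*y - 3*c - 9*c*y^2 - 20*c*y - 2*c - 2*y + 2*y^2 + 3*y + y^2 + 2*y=-9*c^3 + 12*c^2 - 3*c + y^2*(3 - 9*c) + y*(18*c^2 - 15*c + 3)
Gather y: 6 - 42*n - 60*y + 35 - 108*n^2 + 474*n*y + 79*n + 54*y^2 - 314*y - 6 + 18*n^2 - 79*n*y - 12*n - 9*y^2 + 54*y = -90*n^2 + 25*n + 45*y^2 + y*(395*n - 320) + 35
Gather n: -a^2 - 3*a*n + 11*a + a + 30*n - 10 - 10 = -a^2 + 12*a + n*(30 - 3*a) - 20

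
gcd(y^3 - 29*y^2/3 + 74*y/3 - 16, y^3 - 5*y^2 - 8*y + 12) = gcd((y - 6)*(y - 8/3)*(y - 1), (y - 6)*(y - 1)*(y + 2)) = y^2 - 7*y + 6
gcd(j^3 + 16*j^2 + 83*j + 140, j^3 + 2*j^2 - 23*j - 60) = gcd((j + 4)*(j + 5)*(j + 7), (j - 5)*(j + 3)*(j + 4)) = j + 4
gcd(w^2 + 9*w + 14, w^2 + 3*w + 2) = w + 2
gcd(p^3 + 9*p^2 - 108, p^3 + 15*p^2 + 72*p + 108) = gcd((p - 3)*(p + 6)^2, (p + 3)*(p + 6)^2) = p^2 + 12*p + 36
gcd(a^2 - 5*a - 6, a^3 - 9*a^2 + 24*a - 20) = 1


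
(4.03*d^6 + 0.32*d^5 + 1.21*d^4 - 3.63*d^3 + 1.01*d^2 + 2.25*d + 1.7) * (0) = 0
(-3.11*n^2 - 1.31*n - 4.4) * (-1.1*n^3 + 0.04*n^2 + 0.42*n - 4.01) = 3.421*n^5 + 1.3166*n^4 + 3.4814*n^3 + 11.7449*n^2 + 3.4051*n + 17.644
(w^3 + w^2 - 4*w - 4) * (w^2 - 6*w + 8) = w^5 - 5*w^4 - 2*w^3 + 28*w^2 - 8*w - 32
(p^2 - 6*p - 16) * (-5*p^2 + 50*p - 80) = -5*p^4 + 80*p^3 - 300*p^2 - 320*p + 1280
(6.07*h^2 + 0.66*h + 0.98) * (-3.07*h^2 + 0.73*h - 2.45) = -18.6349*h^4 + 2.4049*h^3 - 17.3983*h^2 - 0.9016*h - 2.401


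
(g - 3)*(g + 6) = g^2 + 3*g - 18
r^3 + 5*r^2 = r^2*(r + 5)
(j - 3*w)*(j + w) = j^2 - 2*j*w - 3*w^2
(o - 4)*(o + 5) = o^2 + o - 20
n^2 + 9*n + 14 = (n + 2)*(n + 7)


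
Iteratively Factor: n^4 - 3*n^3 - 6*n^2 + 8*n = (n + 2)*(n^3 - 5*n^2 + 4*n) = (n - 1)*(n + 2)*(n^2 - 4*n) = n*(n - 1)*(n + 2)*(n - 4)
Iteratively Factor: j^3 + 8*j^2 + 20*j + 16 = (j + 2)*(j^2 + 6*j + 8) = (j + 2)*(j + 4)*(j + 2)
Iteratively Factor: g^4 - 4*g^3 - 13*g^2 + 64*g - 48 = (g - 3)*(g^3 - g^2 - 16*g + 16) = (g - 3)*(g + 4)*(g^2 - 5*g + 4) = (g - 3)*(g - 1)*(g + 4)*(g - 4)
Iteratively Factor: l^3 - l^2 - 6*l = (l + 2)*(l^2 - 3*l) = (l - 3)*(l + 2)*(l)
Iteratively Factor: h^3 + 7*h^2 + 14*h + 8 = (h + 4)*(h^2 + 3*h + 2) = (h + 1)*(h + 4)*(h + 2)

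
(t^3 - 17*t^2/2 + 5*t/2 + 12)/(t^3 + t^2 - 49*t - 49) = (t^2 - 19*t/2 + 12)/(t^2 - 49)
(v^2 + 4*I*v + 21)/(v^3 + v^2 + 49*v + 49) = (v - 3*I)/(v^2 + v*(1 - 7*I) - 7*I)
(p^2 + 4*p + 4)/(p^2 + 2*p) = (p + 2)/p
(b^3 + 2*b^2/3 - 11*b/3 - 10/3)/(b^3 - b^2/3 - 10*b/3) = (b + 1)/b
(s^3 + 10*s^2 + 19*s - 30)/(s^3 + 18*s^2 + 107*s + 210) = (s - 1)/(s + 7)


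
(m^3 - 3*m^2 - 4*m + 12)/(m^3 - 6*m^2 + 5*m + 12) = (m^2 - 4)/(m^2 - 3*m - 4)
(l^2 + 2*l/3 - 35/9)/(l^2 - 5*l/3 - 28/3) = (l - 5/3)/(l - 4)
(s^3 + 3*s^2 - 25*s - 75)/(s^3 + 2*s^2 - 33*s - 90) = (s - 5)/(s - 6)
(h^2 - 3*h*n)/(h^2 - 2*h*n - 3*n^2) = h/(h + n)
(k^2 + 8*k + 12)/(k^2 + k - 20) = (k^2 + 8*k + 12)/(k^2 + k - 20)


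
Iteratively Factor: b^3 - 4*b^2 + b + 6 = (b + 1)*(b^2 - 5*b + 6) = (b - 3)*(b + 1)*(b - 2)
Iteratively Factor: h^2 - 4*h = (h)*(h - 4)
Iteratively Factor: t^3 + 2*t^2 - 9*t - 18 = (t - 3)*(t^2 + 5*t + 6) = (t - 3)*(t + 2)*(t + 3)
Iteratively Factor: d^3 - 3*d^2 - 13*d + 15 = (d - 1)*(d^2 - 2*d - 15) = (d - 1)*(d + 3)*(d - 5)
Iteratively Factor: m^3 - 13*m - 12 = (m - 4)*(m^2 + 4*m + 3) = (m - 4)*(m + 3)*(m + 1)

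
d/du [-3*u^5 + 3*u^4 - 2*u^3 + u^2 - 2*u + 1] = -15*u^4 + 12*u^3 - 6*u^2 + 2*u - 2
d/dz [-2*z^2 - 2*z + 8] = -4*z - 2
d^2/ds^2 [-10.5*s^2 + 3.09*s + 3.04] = -21.0000000000000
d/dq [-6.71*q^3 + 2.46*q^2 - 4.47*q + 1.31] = -20.13*q^2 + 4.92*q - 4.47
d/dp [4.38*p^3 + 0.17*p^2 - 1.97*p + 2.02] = 13.14*p^2 + 0.34*p - 1.97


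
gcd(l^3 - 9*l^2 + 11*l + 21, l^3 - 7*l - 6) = l^2 - 2*l - 3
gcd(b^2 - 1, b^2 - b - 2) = b + 1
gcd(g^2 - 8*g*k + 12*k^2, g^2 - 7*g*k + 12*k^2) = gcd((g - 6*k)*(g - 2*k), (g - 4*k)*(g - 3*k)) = 1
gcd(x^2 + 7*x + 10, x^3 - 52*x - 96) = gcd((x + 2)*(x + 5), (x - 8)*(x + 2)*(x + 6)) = x + 2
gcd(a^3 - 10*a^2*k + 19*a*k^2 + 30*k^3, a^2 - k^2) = a + k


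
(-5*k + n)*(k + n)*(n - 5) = -5*k^2*n + 25*k^2 - 4*k*n^2 + 20*k*n + n^3 - 5*n^2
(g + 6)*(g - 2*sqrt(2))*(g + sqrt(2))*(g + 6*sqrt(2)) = g^4 + 6*g^3 + 5*sqrt(2)*g^3 - 16*g^2 + 30*sqrt(2)*g^2 - 96*g - 24*sqrt(2)*g - 144*sqrt(2)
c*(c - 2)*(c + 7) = c^3 + 5*c^2 - 14*c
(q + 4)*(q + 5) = q^2 + 9*q + 20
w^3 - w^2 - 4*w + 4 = (w - 2)*(w - 1)*(w + 2)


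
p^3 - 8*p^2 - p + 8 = (p - 8)*(p - 1)*(p + 1)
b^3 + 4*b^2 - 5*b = b*(b - 1)*(b + 5)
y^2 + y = y*(y + 1)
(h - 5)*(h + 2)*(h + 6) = h^3 + 3*h^2 - 28*h - 60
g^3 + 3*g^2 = g^2*(g + 3)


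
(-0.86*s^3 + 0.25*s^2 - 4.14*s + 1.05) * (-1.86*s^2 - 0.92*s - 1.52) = 1.5996*s^5 + 0.3262*s^4 + 8.7776*s^3 + 1.4758*s^2 + 5.3268*s - 1.596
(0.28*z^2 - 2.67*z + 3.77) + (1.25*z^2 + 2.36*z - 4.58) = 1.53*z^2 - 0.31*z - 0.81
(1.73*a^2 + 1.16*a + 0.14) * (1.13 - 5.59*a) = -9.6707*a^3 - 4.5295*a^2 + 0.5282*a + 0.1582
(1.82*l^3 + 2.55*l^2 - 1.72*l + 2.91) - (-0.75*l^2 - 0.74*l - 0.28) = 1.82*l^3 + 3.3*l^2 - 0.98*l + 3.19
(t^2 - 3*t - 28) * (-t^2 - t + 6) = -t^4 + 2*t^3 + 37*t^2 + 10*t - 168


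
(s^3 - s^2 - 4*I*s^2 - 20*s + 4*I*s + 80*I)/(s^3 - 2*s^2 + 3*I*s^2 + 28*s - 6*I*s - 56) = (s^2 - s - 20)/(s^2 + s*(-2 + 7*I) - 14*I)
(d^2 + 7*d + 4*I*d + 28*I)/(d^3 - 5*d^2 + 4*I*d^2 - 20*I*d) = (d + 7)/(d*(d - 5))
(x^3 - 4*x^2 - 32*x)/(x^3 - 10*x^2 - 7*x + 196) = x*(x - 8)/(x^2 - 14*x + 49)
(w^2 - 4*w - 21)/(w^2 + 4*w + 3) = (w - 7)/(w + 1)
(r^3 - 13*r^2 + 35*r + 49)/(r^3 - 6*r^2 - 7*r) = (r - 7)/r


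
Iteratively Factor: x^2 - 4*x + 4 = (x - 2)*(x - 2)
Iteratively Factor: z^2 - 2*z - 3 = (z - 3)*(z + 1)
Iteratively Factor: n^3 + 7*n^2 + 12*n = (n + 4)*(n^2 + 3*n) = n*(n + 4)*(n + 3)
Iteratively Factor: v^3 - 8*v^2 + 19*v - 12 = (v - 1)*(v^2 - 7*v + 12) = (v - 4)*(v - 1)*(v - 3)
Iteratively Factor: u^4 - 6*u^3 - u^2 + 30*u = (u + 2)*(u^3 - 8*u^2 + 15*u) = u*(u + 2)*(u^2 - 8*u + 15) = u*(u - 3)*(u + 2)*(u - 5)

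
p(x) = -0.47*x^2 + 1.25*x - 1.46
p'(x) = 1.25 - 0.94*x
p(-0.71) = -2.58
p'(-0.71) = 1.92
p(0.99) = -0.68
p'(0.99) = 0.32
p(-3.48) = -11.50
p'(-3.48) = 4.52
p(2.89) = -1.77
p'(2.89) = -1.47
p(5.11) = -7.35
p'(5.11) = -3.55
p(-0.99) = -3.16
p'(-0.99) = 2.18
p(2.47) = -1.24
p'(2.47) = -1.07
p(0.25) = -1.18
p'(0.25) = 1.02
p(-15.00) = -125.96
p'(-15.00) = 15.35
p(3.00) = -1.94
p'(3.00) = -1.57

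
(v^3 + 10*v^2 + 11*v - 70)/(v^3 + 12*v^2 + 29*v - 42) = (v^2 + 3*v - 10)/(v^2 + 5*v - 6)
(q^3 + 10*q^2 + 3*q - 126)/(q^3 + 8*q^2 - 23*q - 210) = (q - 3)/(q - 5)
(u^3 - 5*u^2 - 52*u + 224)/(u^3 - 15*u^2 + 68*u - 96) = (u + 7)/(u - 3)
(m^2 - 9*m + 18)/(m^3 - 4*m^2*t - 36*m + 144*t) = (3 - m)/(-m^2 + 4*m*t - 6*m + 24*t)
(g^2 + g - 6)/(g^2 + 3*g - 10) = (g + 3)/(g + 5)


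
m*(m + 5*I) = m^2 + 5*I*m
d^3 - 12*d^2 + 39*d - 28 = (d - 7)*(d - 4)*(d - 1)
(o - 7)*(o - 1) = o^2 - 8*o + 7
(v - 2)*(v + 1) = v^2 - v - 2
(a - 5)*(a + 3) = a^2 - 2*a - 15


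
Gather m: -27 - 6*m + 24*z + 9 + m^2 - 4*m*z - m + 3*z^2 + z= m^2 + m*(-4*z - 7) + 3*z^2 + 25*z - 18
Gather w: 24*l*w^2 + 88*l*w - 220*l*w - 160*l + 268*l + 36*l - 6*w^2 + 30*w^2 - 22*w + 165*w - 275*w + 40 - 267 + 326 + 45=144*l + w^2*(24*l + 24) + w*(-132*l - 132) + 144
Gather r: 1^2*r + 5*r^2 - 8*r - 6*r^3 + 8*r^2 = -6*r^3 + 13*r^2 - 7*r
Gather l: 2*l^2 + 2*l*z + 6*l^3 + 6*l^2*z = 6*l^3 + l^2*(6*z + 2) + 2*l*z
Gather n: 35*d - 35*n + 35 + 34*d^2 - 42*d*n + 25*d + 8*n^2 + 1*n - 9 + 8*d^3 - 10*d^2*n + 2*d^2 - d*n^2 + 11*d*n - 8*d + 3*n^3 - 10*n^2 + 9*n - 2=8*d^3 + 36*d^2 + 52*d + 3*n^3 + n^2*(-d - 2) + n*(-10*d^2 - 31*d - 25) + 24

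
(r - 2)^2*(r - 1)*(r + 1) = r^4 - 4*r^3 + 3*r^2 + 4*r - 4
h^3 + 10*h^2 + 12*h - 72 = (h - 2)*(h + 6)^2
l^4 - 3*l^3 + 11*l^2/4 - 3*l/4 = l*(l - 3/2)*(l - 1)*(l - 1/2)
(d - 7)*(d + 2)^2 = d^3 - 3*d^2 - 24*d - 28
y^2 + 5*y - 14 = (y - 2)*(y + 7)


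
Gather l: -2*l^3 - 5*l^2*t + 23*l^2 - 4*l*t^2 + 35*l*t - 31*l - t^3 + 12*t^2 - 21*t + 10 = -2*l^3 + l^2*(23 - 5*t) + l*(-4*t^2 + 35*t - 31) - t^3 + 12*t^2 - 21*t + 10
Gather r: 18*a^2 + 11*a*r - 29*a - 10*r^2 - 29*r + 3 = 18*a^2 - 29*a - 10*r^2 + r*(11*a - 29) + 3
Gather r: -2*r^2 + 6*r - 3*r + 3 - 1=-2*r^2 + 3*r + 2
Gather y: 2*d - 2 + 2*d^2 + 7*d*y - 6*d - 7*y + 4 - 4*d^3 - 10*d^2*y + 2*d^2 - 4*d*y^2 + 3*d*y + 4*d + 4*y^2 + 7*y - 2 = -4*d^3 + 4*d^2 + y^2*(4 - 4*d) + y*(-10*d^2 + 10*d)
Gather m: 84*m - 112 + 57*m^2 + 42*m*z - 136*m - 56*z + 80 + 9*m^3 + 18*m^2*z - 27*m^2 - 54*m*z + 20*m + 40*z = 9*m^3 + m^2*(18*z + 30) + m*(-12*z - 32) - 16*z - 32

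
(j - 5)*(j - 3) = j^2 - 8*j + 15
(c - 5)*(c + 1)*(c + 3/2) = c^3 - 5*c^2/2 - 11*c - 15/2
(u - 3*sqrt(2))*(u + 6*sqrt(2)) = u^2 + 3*sqrt(2)*u - 36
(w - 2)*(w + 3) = w^2 + w - 6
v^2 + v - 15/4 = (v - 3/2)*(v + 5/2)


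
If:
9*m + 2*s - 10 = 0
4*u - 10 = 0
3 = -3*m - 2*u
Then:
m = -8/3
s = 17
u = 5/2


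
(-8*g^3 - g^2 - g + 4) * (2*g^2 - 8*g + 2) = -16*g^5 + 62*g^4 - 10*g^3 + 14*g^2 - 34*g + 8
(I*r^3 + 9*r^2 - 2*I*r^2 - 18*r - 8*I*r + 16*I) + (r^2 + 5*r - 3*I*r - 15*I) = I*r^3 + 10*r^2 - 2*I*r^2 - 13*r - 11*I*r + I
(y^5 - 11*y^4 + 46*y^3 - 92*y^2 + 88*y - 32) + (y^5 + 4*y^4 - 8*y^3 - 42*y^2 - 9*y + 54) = 2*y^5 - 7*y^4 + 38*y^3 - 134*y^2 + 79*y + 22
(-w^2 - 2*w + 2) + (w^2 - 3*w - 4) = -5*w - 2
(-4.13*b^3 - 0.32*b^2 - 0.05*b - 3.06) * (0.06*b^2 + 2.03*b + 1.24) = -0.2478*b^5 - 8.4031*b^4 - 5.7738*b^3 - 0.6819*b^2 - 6.2738*b - 3.7944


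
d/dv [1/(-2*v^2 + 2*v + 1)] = 2*(2*v - 1)/(-2*v^2 + 2*v + 1)^2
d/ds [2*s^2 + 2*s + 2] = 4*s + 2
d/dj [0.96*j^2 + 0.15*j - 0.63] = 1.92*j + 0.15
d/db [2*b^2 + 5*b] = 4*b + 5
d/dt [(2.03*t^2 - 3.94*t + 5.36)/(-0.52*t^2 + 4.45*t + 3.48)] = (6.9847*t^2 + 19.7032*t - 37.5632)/(0.2704*t^4 - 4.628*t^3 + 16.1833*t^2 + 30.972*t + 12.1104)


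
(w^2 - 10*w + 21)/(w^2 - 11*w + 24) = (w - 7)/(w - 8)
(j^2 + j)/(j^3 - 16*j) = (j + 1)/(j^2 - 16)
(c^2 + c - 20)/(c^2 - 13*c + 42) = (c^2 + c - 20)/(c^2 - 13*c + 42)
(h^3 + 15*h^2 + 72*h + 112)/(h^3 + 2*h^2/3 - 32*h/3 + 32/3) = 3*(h^2 + 11*h + 28)/(3*h^2 - 10*h + 8)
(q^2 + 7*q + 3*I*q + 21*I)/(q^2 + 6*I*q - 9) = (q + 7)/(q + 3*I)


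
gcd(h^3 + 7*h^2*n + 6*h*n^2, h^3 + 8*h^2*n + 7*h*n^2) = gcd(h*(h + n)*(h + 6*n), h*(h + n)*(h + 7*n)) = h^2 + h*n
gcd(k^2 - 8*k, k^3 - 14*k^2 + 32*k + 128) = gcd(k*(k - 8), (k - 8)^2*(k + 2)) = k - 8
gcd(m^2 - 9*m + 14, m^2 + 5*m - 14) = m - 2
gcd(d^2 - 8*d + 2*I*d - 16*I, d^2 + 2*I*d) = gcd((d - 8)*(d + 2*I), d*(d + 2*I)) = d + 2*I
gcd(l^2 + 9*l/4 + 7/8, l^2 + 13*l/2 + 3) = l + 1/2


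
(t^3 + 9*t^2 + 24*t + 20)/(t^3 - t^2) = (t^3 + 9*t^2 + 24*t + 20)/(t^2*(t - 1))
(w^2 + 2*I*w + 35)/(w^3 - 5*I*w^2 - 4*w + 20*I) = (w + 7*I)/(w^2 - 4)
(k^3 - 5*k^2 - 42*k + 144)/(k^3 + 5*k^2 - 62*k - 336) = (k - 3)/(k + 7)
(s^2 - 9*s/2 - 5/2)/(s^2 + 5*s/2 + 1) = (s - 5)/(s + 2)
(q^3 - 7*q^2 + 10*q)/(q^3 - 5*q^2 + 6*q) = (q - 5)/(q - 3)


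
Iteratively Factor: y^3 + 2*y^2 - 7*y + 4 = (y + 4)*(y^2 - 2*y + 1) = (y - 1)*(y + 4)*(y - 1)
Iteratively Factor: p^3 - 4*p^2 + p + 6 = (p - 3)*(p^2 - p - 2) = (p - 3)*(p + 1)*(p - 2)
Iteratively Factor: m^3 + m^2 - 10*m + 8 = (m - 1)*(m^2 + 2*m - 8) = (m - 1)*(m + 4)*(m - 2)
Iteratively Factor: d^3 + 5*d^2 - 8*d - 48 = (d - 3)*(d^2 + 8*d + 16) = (d - 3)*(d + 4)*(d + 4)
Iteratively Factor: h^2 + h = (h)*(h + 1)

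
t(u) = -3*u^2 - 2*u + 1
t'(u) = -6*u - 2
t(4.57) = -70.79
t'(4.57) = -29.42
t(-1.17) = -0.77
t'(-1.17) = 5.02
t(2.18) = -17.62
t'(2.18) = -15.08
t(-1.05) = -0.21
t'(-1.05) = 4.30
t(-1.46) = -2.47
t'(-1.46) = 6.76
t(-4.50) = -50.75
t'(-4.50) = 25.00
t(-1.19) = -0.87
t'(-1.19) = 5.14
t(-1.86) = -5.66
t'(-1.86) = 9.16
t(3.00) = -32.00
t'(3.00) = -20.00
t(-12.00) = -407.00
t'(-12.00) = 70.00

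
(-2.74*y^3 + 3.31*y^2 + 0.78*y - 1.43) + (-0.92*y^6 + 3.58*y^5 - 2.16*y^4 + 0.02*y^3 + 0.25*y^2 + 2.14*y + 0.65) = -0.92*y^6 + 3.58*y^5 - 2.16*y^4 - 2.72*y^3 + 3.56*y^2 + 2.92*y - 0.78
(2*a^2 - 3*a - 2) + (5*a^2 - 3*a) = 7*a^2 - 6*a - 2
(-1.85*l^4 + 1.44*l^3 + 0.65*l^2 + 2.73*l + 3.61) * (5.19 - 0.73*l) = 1.3505*l^5 - 10.6527*l^4 + 6.9991*l^3 + 1.3806*l^2 + 11.5334*l + 18.7359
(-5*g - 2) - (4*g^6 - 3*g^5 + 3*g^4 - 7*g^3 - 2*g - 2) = -4*g^6 + 3*g^5 - 3*g^4 + 7*g^3 - 3*g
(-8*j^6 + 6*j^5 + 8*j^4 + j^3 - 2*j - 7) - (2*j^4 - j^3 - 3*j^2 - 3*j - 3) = -8*j^6 + 6*j^5 + 6*j^4 + 2*j^3 + 3*j^2 + j - 4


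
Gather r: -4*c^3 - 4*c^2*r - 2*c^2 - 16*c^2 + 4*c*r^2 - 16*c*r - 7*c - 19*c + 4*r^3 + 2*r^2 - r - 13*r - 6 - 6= -4*c^3 - 18*c^2 - 26*c + 4*r^3 + r^2*(4*c + 2) + r*(-4*c^2 - 16*c - 14) - 12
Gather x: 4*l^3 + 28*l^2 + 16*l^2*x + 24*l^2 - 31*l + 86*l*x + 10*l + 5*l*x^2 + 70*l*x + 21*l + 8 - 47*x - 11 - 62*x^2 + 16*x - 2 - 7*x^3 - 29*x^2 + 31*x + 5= 4*l^3 + 52*l^2 - 7*x^3 + x^2*(5*l - 91) + x*(16*l^2 + 156*l)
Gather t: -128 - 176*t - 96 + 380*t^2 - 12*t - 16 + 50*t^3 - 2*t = 50*t^3 + 380*t^2 - 190*t - 240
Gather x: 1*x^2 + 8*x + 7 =x^2 + 8*x + 7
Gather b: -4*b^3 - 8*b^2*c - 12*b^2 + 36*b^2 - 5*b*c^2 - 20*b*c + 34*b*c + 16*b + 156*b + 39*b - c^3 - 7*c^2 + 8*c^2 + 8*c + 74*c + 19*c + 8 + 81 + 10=-4*b^3 + b^2*(24 - 8*c) + b*(-5*c^2 + 14*c + 211) - c^3 + c^2 + 101*c + 99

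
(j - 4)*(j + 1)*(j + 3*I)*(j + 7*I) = j^4 - 3*j^3 + 10*I*j^3 - 25*j^2 - 30*I*j^2 + 63*j - 40*I*j + 84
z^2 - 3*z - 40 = (z - 8)*(z + 5)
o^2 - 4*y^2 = (o - 2*y)*(o + 2*y)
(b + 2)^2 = b^2 + 4*b + 4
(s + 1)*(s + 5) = s^2 + 6*s + 5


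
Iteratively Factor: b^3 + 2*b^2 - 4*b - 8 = (b + 2)*(b^2 - 4) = (b + 2)^2*(b - 2)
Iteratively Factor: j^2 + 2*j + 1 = (j + 1)*(j + 1)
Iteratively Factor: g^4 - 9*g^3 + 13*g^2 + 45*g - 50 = (g - 1)*(g^3 - 8*g^2 + 5*g + 50) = (g - 5)*(g - 1)*(g^2 - 3*g - 10) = (g - 5)^2*(g - 1)*(g + 2)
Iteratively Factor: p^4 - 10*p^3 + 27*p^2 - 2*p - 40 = (p - 2)*(p^3 - 8*p^2 + 11*p + 20) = (p - 5)*(p - 2)*(p^2 - 3*p - 4) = (p - 5)*(p - 2)*(p + 1)*(p - 4)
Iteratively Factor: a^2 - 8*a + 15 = (a - 5)*(a - 3)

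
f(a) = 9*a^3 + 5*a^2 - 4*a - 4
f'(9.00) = 2273.00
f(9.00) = 6926.00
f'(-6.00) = 908.00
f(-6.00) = -1744.00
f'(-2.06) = 89.98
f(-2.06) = -53.22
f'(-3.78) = 343.99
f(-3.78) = -403.53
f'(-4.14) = 417.37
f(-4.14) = -540.36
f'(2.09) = 134.84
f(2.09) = 91.64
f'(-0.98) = 12.13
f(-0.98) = -3.75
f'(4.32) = 543.08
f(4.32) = 797.63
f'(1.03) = 34.94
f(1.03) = 7.02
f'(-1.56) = 46.11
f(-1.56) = -19.76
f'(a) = 27*a^2 + 10*a - 4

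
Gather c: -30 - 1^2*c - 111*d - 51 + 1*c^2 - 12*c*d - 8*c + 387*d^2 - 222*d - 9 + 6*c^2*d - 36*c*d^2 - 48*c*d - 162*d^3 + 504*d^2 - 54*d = c^2*(6*d + 1) + c*(-36*d^2 - 60*d - 9) - 162*d^3 + 891*d^2 - 387*d - 90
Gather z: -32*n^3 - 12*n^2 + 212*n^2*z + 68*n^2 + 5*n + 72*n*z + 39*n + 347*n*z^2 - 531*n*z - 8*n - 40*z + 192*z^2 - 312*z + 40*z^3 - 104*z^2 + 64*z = -32*n^3 + 56*n^2 + 36*n + 40*z^3 + z^2*(347*n + 88) + z*(212*n^2 - 459*n - 288)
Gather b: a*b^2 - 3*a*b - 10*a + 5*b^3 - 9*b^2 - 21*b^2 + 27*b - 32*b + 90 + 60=-10*a + 5*b^3 + b^2*(a - 30) + b*(-3*a - 5) + 150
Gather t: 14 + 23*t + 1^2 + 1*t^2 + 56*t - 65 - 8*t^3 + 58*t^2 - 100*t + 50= -8*t^3 + 59*t^2 - 21*t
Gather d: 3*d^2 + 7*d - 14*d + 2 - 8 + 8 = 3*d^2 - 7*d + 2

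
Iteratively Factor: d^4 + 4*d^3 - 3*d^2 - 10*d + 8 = (d + 2)*(d^3 + 2*d^2 - 7*d + 4) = (d - 1)*(d + 2)*(d^2 + 3*d - 4) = (d - 1)^2*(d + 2)*(d + 4)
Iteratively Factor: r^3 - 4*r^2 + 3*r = (r - 3)*(r^2 - r) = r*(r - 3)*(r - 1)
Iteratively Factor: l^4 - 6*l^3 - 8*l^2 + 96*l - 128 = (l - 4)*(l^3 - 2*l^2 - 16*l + 32) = (l - 4)*(l + 4)*(l^2 - 6*l + 8) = (l - 4)^2*(l + 4)*(l - 2)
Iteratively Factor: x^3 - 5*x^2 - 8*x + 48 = (x + 3)*(x^2 - 8*x + 16) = (x - 4)*(x + 3)*(x - 4)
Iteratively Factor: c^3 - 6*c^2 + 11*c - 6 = (c - 3)*(c^2 - 3*c + 2) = (c - 3)*(c - 1)*(c - 2)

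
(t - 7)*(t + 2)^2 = t^3 - 3*t^2 - 24*t - 28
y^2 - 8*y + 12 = (y - 6)*(y - 2)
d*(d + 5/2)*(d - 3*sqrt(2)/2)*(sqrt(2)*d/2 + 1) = sqrt(2)*d^4/2 - d^3/2 + 5*sqrt(2)*d^3/4 - 3*sqrt(2)*d^2/2 - 5*d^2/4 - 15*sqrt(2)*d/4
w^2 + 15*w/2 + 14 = (w + 7/2)*(w + 4)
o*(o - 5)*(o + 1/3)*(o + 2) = o^4 - 8*o^3/3 - 11*o^2 - 10*o/3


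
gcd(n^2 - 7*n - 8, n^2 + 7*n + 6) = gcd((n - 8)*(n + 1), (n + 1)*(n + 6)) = n + 1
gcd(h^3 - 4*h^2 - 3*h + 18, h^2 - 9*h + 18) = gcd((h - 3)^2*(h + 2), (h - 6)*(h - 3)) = h - 3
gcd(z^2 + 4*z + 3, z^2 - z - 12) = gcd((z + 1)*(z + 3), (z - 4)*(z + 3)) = z + 3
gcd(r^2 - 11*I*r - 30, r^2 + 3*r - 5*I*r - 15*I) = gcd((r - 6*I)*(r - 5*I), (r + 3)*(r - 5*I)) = r - 5*I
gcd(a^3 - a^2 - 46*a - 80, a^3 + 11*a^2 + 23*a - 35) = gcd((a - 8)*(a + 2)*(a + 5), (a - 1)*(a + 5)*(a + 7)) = a + 5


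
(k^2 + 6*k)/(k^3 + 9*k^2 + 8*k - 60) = k/(k^2 + 3*k - 10)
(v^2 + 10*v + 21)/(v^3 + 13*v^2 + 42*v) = (v + 3)/(v*(v + 6))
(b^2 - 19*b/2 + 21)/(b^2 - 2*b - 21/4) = 2*(b - 6)/(2*b + 3)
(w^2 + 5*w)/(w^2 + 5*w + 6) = w*(w + 5)/(w^2 + 5*w + 6)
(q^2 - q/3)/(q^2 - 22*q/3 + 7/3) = q/(q - 7)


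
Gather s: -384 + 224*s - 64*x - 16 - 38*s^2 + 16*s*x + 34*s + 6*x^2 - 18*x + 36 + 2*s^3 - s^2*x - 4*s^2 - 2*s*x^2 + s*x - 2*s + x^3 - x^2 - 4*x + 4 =2*s^3 + s^2*(-x - 42) + s*(-2*x^2 + 17*x + 256) + x^3 + 5*x^2 - 86*x - 360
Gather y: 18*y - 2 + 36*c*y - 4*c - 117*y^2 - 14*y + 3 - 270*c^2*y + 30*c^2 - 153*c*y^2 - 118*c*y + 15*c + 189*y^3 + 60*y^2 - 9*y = 30*c^2 + 11*c + 189*y^3 + y^2*(-153*c - 57) + y*(-270*c^2 - 82*c - 5) + 1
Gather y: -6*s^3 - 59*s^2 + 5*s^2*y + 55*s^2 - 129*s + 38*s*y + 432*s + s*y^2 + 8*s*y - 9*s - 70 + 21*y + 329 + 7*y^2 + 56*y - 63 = -6*s^3 - 4*s^2 + 294*s + y^2*(s + 7) + y*(5*s^2 + 46*s + 77) + 196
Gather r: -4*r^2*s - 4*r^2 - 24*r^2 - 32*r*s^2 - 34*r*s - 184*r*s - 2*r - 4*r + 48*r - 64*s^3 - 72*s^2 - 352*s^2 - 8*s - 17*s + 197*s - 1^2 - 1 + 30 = r^2*(-4*s - 28) + r*(-32*s^2 - 218*s + 42) - 64*s^3 - 424*s^2 + 172*s + 28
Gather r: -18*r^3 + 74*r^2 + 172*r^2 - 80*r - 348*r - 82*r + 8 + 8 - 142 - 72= -18*r^3 + 246*r^2 - 510*r - 198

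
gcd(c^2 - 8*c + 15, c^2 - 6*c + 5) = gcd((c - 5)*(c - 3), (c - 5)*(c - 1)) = c - 5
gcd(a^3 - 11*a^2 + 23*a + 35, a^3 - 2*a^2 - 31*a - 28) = a^2 - 6*a - 7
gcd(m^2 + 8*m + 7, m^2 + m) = m + 1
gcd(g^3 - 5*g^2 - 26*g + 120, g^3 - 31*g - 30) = g^2 - g - 30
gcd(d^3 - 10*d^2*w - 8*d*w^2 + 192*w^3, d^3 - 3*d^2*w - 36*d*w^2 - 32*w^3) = -d^2 + 4*d*w + 32*w^2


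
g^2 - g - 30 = (g - 6)*(g + 5)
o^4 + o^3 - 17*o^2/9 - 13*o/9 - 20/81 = (o - 4/3)*(o + 1/3)^2*(o + 5/3)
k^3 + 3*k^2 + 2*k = k*(k + 1)*(k + 2)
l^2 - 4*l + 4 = (l - 2)^2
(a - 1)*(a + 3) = a^2 + 2*a - 3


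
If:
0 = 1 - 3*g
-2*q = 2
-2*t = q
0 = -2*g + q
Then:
No Solution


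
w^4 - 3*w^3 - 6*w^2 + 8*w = w*(w - 4)*(w - 1)*(w + 2)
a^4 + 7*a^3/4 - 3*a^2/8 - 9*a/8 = a*(a - 3/4)*(a + 1)*(a + 3/2)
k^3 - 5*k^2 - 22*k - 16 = (k - 8)*(k + 1)*(k + 2)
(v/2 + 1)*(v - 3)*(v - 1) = v^3/2 - v^2 - 5*v/2 + 3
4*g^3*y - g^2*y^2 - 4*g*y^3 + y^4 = y*(-4*g + y)*(-g + y)*(g + y)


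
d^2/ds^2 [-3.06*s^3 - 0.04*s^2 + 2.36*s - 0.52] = -18.36*s - 0.08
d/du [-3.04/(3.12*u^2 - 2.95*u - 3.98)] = (18.9696*u - 8.968)/(-3.12*u^2 + 2.95*u + 3.98)^2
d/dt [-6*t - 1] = -6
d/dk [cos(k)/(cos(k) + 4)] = -4*sin(k)/(cos(k) + 4)^2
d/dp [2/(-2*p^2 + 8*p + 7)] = 8*(p - 2)/(-2*p^2 + 8*p + 7)^2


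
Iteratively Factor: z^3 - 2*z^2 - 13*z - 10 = (z - 5)*(z^2 + 3*z + 2) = (z - 5)*(z + 2)*(z + 1)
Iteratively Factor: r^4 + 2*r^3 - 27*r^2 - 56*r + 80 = (r + 4)*(r^3 - 2*r^2 - 19*r + 20) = (r - 1)*(r + 4)*(r^2 - r - 20) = (r - 5)*(r - 1)*(r + 4)*(r + 4)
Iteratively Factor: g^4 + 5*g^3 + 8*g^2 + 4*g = (g + 2)*(g^3 + 3*g^2 + 2*g) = g*(g + 2)*(g^2 + 3*g + 2) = g*(g + 1)*(g + 2)*(g + 2)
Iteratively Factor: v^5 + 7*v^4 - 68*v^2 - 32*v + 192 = (v - 2)*(v^4 + 9*v^3 + 18*v^2 - 32*v - 96) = (v - 2)*(v + 3)*(v^3 + 6*v^2 - 32) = (v - 2)*(v + 3)*(v + 4)*(v^2 + 2*v - 8) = (v - 2)*(v + 3)*(v + 4)^2*(v - 2)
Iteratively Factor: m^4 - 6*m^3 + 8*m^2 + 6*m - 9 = (m - 3)*(m^3 - 3*m^2 - m + 3) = (m - 3)^2*(m^2 - 1) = (m - 3)^2*(m - 1)*(m + 1)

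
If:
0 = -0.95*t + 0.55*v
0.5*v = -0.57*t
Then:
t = 0.00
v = 0.00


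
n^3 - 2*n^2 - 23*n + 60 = (n - 4)*(n - 3)*(n + 5)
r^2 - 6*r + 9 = (r - 3)^2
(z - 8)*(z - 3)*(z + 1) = z^3 - 10*z^2 + 13*z + 24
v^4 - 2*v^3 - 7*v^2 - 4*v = v*(v - 4)*(v + 1)^2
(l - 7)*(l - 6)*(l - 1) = l^3 - 14*l^2 + 55*l - 42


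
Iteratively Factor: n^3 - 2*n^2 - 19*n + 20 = (n - 1)*(n^2 - n - 20) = (n - 1)*(n + 4)*(n - 5)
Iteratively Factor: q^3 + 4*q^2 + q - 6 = (q + 2)*(q^2 + 2*q - 3) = (q - 1)*(q + 2)*(q + 3)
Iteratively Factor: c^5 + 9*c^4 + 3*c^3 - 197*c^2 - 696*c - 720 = (c + 3)*(c^4 + 6*c^3 - 15*c^2 - 152*c - 240) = (c + 3)*(c + 4)*(c^3 + 2*c^2 - 23*c - 60) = (c + 3)*(c + 4)^2*(c^2 - 2*c - 15) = (c + 3)^2*(c + 4)^2*(c - 5)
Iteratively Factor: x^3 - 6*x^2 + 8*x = (x - 2)*(x^2 - 4*x) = (x - 4)*(x - 2)*(x)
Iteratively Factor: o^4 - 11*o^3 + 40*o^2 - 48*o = (o)*(o^3 - 11*o^2 + 40*o - 48) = o*(o - 4)*(o^2 - 7*o + 12) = o*(o - 4)*(o - 3)*(o - 4)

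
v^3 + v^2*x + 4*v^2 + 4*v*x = v*(v + 4)*(v + x)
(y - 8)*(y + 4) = y^2 - 4*y - 32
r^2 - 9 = (r - 3)*(r + 3)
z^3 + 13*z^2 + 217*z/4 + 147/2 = (z + 7/2)^2*(z + 6)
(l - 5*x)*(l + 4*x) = l^2 - l*x - 20*x^2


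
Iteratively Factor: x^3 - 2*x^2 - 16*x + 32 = (x - 4)*(x^2 + 2*x - 8) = (x - 4)*(x + 4)*(x - 2)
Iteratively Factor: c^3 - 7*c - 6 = (c + 2)*(c^2 - 2*c - 3) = (c - 3)*(c + 2)*(c + 1)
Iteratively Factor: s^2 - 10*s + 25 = (s - 5)*(s - 5)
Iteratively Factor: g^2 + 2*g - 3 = (g + 3)*(g - 1)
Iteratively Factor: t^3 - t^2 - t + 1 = (t - 1)*(t^2 - 1) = (t - 1)*(t + 1)*(t - 1)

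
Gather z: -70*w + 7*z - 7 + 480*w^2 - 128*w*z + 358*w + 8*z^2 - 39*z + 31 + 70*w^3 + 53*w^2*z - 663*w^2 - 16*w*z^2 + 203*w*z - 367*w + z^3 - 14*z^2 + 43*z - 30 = 70*w^3 - 183*w^2 - 79*w + z^3 + z^2*(-16*w - 6) + z*(53*w^2 + 75*w + 11) - 6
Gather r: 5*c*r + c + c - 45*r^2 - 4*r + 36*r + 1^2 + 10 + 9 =2*c - 45*r^2 + r*(5*c + 32) + 20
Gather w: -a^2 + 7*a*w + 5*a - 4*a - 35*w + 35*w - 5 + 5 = -a^2 + 7*a*w + a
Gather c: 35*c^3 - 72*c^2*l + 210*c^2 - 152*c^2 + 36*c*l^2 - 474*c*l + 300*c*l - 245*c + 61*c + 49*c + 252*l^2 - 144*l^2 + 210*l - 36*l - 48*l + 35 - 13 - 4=35*c^3 + c^2*(58 - 72*l) + c*(36*l^2 - 174*l - 135) + 108*l^2 + 126*l + 18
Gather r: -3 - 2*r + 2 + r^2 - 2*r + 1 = r^2 - 4*r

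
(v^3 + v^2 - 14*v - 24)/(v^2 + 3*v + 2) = (v^2 - v - 12)/(v + 1)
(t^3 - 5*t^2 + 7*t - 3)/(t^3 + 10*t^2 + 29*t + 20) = (t^3 - 5*t^2 + 7*t - 3)/(t^3 + 10*t^2 + 29*t + 20)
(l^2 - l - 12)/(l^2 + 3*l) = (l - 4)/l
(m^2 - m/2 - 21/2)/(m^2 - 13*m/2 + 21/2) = (m + 3)/(m - 3)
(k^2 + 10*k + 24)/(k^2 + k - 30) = (k + 4)/(k - 5)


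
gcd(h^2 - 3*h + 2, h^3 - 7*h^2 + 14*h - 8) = h^2 - 3*h + 2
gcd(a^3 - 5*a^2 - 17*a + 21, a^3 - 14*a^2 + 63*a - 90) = 1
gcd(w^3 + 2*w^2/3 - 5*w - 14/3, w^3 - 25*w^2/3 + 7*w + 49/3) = w^2 - 4*w/3 - 7/3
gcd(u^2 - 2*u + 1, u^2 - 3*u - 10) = 1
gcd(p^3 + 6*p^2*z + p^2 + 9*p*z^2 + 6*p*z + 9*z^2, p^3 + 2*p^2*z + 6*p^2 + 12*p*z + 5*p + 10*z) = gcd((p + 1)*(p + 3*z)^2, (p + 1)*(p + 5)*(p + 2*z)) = p + 1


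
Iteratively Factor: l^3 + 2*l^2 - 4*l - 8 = (l + 2)*(l^2 - 4) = (l - 2)*(l + 2)*(l + 2)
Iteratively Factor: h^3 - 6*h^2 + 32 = (h - 4)*(h^2 - 2*h - 8) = (h - 4)*(h + 2)*(h - 4)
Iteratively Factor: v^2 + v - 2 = (v + 2)*(v - 1)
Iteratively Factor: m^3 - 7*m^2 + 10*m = (m - 5)*(m^2 - 2*m) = m*(m - 5)*(m - 2)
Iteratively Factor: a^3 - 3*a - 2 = (a - 2)*(a^2 + 2*a + 1) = (a - 2)*(a + 1)*(a + 1)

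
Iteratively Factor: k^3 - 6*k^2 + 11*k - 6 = (k - 1)*(k^2 - 5*k + 6) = (k - 3)*(k - 1)*(k - 2)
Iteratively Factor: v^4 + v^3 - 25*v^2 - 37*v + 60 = (v + 3)*(v^3 - 2*v^2 - 19*v + 20) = (v - 5)*(v + 3)*(v^2 + 3*v - 4) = (v - 5)*(v + 3)*(v + 4)*(v - 1)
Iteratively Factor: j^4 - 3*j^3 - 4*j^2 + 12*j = (j - 2)*(j^3 - j^2 - 6*j) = (j - 2)*(j + 2)*(j^2 - 3*j) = j*(j - 2)*(j + 2)*(j - 3)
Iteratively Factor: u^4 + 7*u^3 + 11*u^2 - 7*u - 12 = (u + 1)*(u^3 + 6*u^2 + 5*u - 12) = (u + 1)*(u + 4)*(u^2 + 2*u - 3) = (u - 1)*(u + 1)*(u + 4)*(u + 3)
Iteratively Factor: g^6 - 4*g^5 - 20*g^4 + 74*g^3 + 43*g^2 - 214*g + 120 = (g + 2)*(g^5 - 6*g^4 - 8*g^3 + 90*g^2 - 137*g + 60) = (g - 3)*(g + 2)*(g^4 - 3*g^3 - 17*g^2 + 39*g - 20) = (g - 3)*(g - 1)*(g + 2)*(g^3 - 2*g^2 - 19*g + 20) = (g - 3)*(g - 1)*(g + 2)*(g + 4)*(g^2 - 6*g + 5) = (g - 5)*(g - 3)*(g - 1)*(g + 2)*(g + 4)*(g - 1)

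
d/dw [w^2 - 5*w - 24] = 2*w - 5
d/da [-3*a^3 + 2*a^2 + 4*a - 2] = -9*a^2 + 4*a + 4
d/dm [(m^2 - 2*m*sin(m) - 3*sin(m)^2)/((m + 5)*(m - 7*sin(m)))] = ((-m - 5)*(7*cos(m) - 1)*(-m^2 + 2*m*sin(m) + 3*sin(m)^2) + (m - 7*sin(m))*(2*m + 10)*(-m*cos(m) + m - sin(m) - 3*sin(2*m)/2) + (m - 7*sin(m))*(-m^2 + 2*m*sin(m) + 3*sin(m)^2))/((m + 5)^2*(m - 7*sin(m))^2)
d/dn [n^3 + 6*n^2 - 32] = 3*n*(n + 4)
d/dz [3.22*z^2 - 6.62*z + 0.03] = 6.44*z - 6.62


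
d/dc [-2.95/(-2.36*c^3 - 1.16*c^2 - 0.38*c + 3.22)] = (-20.886*c^2 - 6.844*c - 1.121)/(2.36*c^3 + 1.16*c^2 + 0.38*c - 3.22)^2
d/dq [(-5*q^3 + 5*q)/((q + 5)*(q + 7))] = 5*(-q^4 - 24*q^3 - 106*q^2 + 35)/(q^4 + 24*q^3 + 214*q^2 + 840*q + 1225)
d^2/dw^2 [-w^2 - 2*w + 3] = -2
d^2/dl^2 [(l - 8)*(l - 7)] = 2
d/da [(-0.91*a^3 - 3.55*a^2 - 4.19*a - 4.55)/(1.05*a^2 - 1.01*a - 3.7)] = (-0.9555*a^4 + 1.8382*a^3 + 18.086*a^2 + 35.825*a + 10.9075)/(1.1025*a^4 - 2.121*a^3 - 6.7499*a^2 + 7.474*a + 13.69)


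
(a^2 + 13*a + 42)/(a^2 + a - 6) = (a^2 + 13*a + 42)/(a^2 + a - 6)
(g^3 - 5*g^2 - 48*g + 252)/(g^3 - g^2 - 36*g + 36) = (g^2 + g - 42)/(g^2 + 5*g - 6)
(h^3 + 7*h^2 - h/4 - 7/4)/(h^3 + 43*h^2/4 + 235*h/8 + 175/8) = 2*(4*h^2 - 1)/(8*h^2 + 30*h + 25)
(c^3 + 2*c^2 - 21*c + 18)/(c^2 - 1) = (c^2 + 3*c - 18)/(c + 1)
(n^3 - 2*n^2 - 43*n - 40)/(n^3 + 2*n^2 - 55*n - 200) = (n + 1)/(n + 5)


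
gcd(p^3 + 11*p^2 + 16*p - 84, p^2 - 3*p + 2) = p - 2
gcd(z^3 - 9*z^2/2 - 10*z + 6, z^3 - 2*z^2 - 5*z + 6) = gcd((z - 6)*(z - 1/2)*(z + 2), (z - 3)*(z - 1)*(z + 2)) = z + 2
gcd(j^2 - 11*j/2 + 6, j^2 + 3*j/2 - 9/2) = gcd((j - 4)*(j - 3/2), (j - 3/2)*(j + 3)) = j - 3/2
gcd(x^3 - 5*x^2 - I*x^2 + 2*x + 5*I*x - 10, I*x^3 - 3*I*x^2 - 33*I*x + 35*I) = 1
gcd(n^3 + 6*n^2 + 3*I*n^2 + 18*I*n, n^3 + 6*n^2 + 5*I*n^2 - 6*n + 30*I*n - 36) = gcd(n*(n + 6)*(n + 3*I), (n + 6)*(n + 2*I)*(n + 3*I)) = n^2 + n*(6 + 3*I) + 18*I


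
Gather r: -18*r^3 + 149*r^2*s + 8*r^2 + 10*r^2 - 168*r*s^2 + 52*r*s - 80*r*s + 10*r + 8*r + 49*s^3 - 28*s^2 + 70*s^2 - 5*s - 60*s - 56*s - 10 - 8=-18*r^3 + r^2*(149*s + 18) + r*(-168*s^2 - 28*s + 18) + 49*s^3 + 42*s^2 - 121*s - 18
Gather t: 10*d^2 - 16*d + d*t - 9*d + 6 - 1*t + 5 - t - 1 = 10*d^2 - 25*d + t*(d - 2) + 10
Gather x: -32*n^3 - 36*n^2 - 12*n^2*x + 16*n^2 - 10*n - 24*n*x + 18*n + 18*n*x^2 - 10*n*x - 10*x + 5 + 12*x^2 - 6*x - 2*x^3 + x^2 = -32*n^3 - 20*n^2 + 8*n - 2*x^3 + x^2*(18*n + 13) + x*(-12*n^2 - 34*n - 16) + 5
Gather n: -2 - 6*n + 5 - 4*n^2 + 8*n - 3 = -4*n^2 + 2*n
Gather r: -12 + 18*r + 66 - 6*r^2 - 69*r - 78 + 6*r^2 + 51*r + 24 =0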